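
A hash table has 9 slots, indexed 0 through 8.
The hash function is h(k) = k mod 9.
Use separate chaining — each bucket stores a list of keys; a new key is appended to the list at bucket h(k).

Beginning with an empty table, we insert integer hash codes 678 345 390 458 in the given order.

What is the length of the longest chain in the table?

3

678 -> bucket 3
345 -> bucket 3 (collision)
390 -> bucket 3 (collision)
458 -> bucket 8
Final buckets:
0: ∅
1: ∅
2: ∅
3: 678 -> 345 -> 390
4: ∅
5: ∅
6: ∅
7: ∅
8: 458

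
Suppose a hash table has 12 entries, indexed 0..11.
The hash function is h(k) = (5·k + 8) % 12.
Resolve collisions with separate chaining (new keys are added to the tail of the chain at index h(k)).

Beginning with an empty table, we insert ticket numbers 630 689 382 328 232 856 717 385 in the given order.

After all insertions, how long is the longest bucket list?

3

Insert 630: h=2, bucket 2 empty -> new chain.
Insert 689: h=9, bucket 9 empty -> new chain.
Insert 382: h=10, bucket 10 empty -> new chain.
Insert 328: h=4, bucket 4 empty -> new chain.
Insert 232: h=4, bucket 4 nonempty -> append to chain.
Insert 856: h=4, bucket 4 nonempty -> append to chain.
Insert 717: h=5, bucket 5 empty -> new chain.
Insert 385: h=1, bucket 1 empty -> new chain.
Final buckets:
0: -
1: 385
2: 630
3: -
4: 328 -> 232 -> 856
5: 717
6: -
7: -
8: -
9: 689
10: 382
11: -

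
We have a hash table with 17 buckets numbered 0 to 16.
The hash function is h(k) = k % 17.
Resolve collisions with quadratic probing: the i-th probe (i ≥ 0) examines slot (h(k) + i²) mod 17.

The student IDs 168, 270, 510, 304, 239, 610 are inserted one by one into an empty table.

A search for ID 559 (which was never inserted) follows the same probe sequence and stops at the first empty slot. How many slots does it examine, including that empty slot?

168 hashes to 15; slot 15 is free => place at 15.
270 hashes to 15; 15 taken => place at 16.
510 hashes to 0; slot 0 is free => place at 0.
304 hashes to 15; 15,16 taken => place at 2.
239 hashes to 1; slot 1 is free => place at 1.
610 hashes to 15; 15,16,2 taken => place at 7.
Table: [510, 239, 304, -, -, -, -, 610, -, -, -, -, -, -, -, 168, 270]
Lookup 559: h=15, probe 15,16,2,7,14 → slot 14 empty, not found.

5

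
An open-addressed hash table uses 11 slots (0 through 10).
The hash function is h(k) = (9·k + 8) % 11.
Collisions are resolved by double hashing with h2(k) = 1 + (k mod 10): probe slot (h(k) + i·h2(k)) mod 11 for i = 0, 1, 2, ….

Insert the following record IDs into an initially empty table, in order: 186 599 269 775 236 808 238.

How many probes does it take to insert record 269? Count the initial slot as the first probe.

2

186: h=10 -> slot 10
599: h=9 -> slot 9
269: h=9, h2=10, probe 9,8 -> slot 8
775: h=9, h2=6, probe 9,4 -> slot 4
236: h=9, h2=7, probe 9,5 -> slot 5
808: h=9, h2=9, probe 9,7 -> slot 7
238: h=5, h2=9, probe 5,3 -> slot 3
Table: [_, _, _, 238, 775, 236, _, 808, 269, 599, 186]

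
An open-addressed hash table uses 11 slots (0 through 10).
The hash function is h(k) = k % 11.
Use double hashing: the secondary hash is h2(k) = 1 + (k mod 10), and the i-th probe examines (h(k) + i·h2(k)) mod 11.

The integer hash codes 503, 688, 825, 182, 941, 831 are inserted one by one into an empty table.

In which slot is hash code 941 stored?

503 hashes to 8; slot 8 is free -> place at 8.
688 hashes to 6; slot 6 is free -> place at 6.
825 hashes to 0; slot 0 is free -> place at 0.
182 hashes to 6, h2=3; 6 taken -> place at 9.
941 hashes to 6, h2=2; 6,8 taken -> place at 10.
831 hashes to 6, h2=2; 6,8,10 taken -> place at 1.
Table: [825, 831, —, —, —, —, 688, —, 503, 182, 941]

10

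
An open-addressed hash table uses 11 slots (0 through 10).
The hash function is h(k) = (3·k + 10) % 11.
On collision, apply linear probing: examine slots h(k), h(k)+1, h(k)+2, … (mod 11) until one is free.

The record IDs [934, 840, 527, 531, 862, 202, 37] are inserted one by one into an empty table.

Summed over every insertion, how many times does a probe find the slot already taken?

934: h=7 → slot 7
840: h=0 → slot 0
527: h=7, probe 7,8 → slot 8
531: h=8, probe 8,9 → slot 9
862: h=0, probe 0,1 → slot 1
202: h=0, probe 0,1,2 → slot 2
37: h=0, probe 0,1,2,3 → slot 3
Table: [840, 862, 202, 37, -, -, -, 934, 527, 531, -]

8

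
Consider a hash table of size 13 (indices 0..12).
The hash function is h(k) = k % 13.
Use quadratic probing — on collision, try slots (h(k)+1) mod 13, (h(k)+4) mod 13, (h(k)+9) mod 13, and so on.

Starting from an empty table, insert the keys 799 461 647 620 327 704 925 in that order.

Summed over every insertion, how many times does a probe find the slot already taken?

5

Insert 799: h=6, slot 6 empty -> index 6.
Insert 461: h=6, slot 6 occupied -> index 7.
Insert 647: h=10, slot 10 empty -> index 10.
Insert 620: h=9, slot 9 empty -> index 9.
Insert 327: h=2, slot 2 empty -> index 2.
Insert 704: h=2, slot 2 occupied -> index 3.
Insert 925: h=2, slots 2,3,6 occupied -> index 11.
Table: [∅, ∅, 327, 704, ∅, ∅, 799, 461, ∅, 620, 647, 925, ∅]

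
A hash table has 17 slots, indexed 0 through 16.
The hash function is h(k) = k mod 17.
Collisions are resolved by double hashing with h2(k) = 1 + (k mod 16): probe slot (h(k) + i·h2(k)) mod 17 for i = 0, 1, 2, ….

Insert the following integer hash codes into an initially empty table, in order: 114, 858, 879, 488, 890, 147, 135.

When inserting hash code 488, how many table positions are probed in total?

114 hashes to 12; slot 12 is free -> place at 12.
858 hashes to 8; slot 8 is free -> place at 8.
879 hashes to 12, h2=16; 12 taken -> place at 11.
488 hashes to 12, h2=9; 12 taken -> place at 4.
890 hashes to 6; slot 6 is free -> place at 6.
147 hashes to 11, h2=4; 11 taken -> place at 15.
135 hashes to 16; slot 16 is free -> place at 16.
Table: [∅, ∅, ∅, ∅, 488, ∅, 890, ∅, 858, ∅, ∅, 879, 114, ∅, ∅, 147, 135]

2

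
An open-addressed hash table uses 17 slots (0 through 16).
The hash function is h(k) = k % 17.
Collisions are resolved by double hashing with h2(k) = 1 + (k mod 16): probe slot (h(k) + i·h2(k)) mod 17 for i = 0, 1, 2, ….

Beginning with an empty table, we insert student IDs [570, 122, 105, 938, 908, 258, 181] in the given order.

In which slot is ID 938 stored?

570: h=9 → slot 9
122: h=3 → slot 3
105: h=3, h2=10, probe 3,13 → slot 13
938: h=3, h2=11, probe 3,14 → slot 14
908: h=7 → slot 7
258: h=3, h2=3, probe 3,6 → slot 6
181: h=11 → slot 11
Table: [-, -, -, 122, -, -, 258, 908, -, 570, -, 181, -, 105, 938, -, -]

14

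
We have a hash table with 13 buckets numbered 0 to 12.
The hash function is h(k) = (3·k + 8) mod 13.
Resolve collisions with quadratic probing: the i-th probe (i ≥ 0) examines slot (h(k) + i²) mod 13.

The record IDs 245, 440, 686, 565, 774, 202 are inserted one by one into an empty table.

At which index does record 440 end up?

Insert 245: h=2, slot 2 empty → index 2.
Insert 440: h=2, slot 2 occupied → index 3.
Insert 686: h=12, slot 12 empty → index 12.
Insert 565: h=0, slot 0 empty → index 0.
Insert 774: h=3, slot 3 occupied → index 4.
Insert 202: h=3, slots 3,4 occupied → index 7.
Table: [565, —, 245, 440, 774, —, —, 202, —, —, —, —, 686]

3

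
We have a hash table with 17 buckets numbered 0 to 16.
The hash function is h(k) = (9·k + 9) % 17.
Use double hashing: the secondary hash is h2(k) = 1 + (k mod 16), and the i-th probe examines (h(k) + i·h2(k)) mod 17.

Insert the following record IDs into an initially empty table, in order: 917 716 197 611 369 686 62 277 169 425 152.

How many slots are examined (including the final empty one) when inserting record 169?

917 hashes to 0; slot 0 is free -> place at 0.
716 hashes to 10; slot 10 is free -> place at 10.
197 hashes to 14; slot 14 is free -> place at 14.
611 hashes to 0, h2=4; 0 taken -> place at 4.
369 hashes to 15; slot 15 is free -> place at 15.
686 hashes to 12; slot 12 is free -> place at 12.
62 hashes to 6; slot 6 is free -> place at 6.
277 hashes to 3; slot 3 is free -> place at 3.
169 hashes to 0, h2=10; 0,10,3 taken -> place at 13.
425 hashes to 9; slot 9 is free -> place at 9.
152 hashes to 0, h2=9; 0,9 taken -> place at 1.
Table: [917, 152, _, 277, 611, _, 62, _, _, 425, 716, _, 686, 169, 197, 369, _]

4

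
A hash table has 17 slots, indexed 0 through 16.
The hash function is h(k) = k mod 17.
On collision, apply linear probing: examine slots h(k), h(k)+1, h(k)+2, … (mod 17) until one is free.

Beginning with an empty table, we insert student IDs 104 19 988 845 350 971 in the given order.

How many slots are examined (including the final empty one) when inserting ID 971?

4

Insert 104: h=2, slot 2 empty -> index 2.
Insert 19: h=2, slot 2 occupied -> index 3.
Insert 988: h=2, slots 2,3 occupied -> index 4.
Insert 845: h=12, slot 12 empty -> index 12.
Insert 350: h=10, slot 10 empty -> index 10.
Insert 971: h=2, slots 2,3,4 occupied -> index 5.
Table: [—, —, 104, 19, 988, 971, —, —, —, —, 350, —, 845, —, —, —, —]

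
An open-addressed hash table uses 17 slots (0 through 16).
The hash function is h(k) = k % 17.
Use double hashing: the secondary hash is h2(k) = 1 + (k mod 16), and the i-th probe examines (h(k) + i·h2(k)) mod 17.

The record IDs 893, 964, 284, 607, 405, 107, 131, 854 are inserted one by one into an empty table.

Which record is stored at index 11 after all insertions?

607

893: h=9 -> slot 9
964: h=12 -> slot 12
284: h=12, h2=13, probe 12,8 -> slot 8
607: h=12, h2=16, probe 12,11 -> slot 11
405: h=14 -> slot 14
107: h=5 -> slot 5
131: h=12, h2=4, probe 12,16 -> slot 16
854: h=4 -> slot 4
Table: [—, —, —, —, 854, 107, —, —, 284, 893, —, 607, 964, —, 405, —, 131]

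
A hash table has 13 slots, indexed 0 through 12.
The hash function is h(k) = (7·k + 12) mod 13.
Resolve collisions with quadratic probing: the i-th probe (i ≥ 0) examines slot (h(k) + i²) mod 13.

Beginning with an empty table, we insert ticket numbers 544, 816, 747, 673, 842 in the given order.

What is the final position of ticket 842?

8

544 hashes to 11; slot 11 is free => place at 11.
816 hashes to 4; slot 4 is free => place at 4.
747 hashes to 2; slot 2 is free => place at 2.
673 hashes to 4; 4 taken => place at 5.
842 hashes to 4; 4,5 taken => place at 8.
Table: [—, —, 747, —, 816, 673, —, —, 842, —, —, 544, —]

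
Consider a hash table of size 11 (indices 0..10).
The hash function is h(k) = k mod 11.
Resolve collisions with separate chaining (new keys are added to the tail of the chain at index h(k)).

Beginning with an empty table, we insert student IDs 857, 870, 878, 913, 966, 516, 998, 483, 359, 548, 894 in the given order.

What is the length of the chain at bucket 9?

3

857 → bucket 10
870 → bucket 1
878 → bucket 9
913 → bucket 0
966 → bucket 9 (collision)
516 → bucket 10 (collision)
998 → bucket 8
483 → bucket 10 (collision)
359 → bucket 7
548 → bucket 9 (collision)
894 → bucket 3
Final buckets:
0: 913
1: 870
2: _
3: 894
4: _
5: _
6: _
7: 359
8: 998
9: 878 -> 966 -> 548
10: 857 -> 516 -> 483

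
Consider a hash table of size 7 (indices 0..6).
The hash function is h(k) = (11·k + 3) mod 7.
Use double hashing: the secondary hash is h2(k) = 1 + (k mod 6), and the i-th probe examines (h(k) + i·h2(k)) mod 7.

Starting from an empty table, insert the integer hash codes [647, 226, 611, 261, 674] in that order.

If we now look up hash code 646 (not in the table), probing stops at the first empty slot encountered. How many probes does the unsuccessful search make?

2

Insert 647: h=1, slot 1 empty -> index 1.
Insert 226: h=4, slot 4 empty -> index 4.
Insert 611: h=4, h2=6, slot 4 occupied -> index 3.
Insert 261: h=4, h2=4, slots 4,1 occupied -> index 5.
Insert 674: h=4, h2=3, slot 4 occupied -> index 0.
Table: [674, 647, —, 611, 226, 261, —]
Lookup 646: h=4, h2=5, probe 4,2 → slot 2 empty, not found.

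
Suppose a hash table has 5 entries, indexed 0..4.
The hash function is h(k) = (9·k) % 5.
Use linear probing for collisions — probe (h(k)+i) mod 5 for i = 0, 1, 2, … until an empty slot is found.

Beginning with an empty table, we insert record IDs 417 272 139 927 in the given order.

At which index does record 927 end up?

0

417 hashes to 3; slot 3 is free -> place at 3.
272 hashes to 3; 3 taken -> place at 4.
139 hashes to 1; slot 1 is free -> place at 1.
927 hashes to 3; 3,4 taken -> place at 0.
Table: [927, 139, ., 417, 272]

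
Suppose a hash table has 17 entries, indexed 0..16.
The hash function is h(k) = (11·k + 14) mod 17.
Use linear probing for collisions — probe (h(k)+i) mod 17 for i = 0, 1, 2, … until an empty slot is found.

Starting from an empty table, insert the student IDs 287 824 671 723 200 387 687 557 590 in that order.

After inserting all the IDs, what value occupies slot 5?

387

287 hashes to 9; slot 9 is free → place at 9.
824 hashes to 0; slot 0 is free → place at 0.
671 hashes to 0; 0 taken → place at 1.
723 hashes to 11; slot 11 is free → place at 11.
200 hashes to 4; slot 4 is free → place at 4.
387 hashes to 4; 4 taken → place at 5.
687 hashes to 6; slot 6 is free → place at 6.
557 hashes to 4; 4,5,6 taken → place at 7.
590 hashes to 10; slot 10 is free → place at 10.
Table: [824, 671, —, —, 200, 387, 687, 557, —, 287, 590, 723, —, —, —, —, —]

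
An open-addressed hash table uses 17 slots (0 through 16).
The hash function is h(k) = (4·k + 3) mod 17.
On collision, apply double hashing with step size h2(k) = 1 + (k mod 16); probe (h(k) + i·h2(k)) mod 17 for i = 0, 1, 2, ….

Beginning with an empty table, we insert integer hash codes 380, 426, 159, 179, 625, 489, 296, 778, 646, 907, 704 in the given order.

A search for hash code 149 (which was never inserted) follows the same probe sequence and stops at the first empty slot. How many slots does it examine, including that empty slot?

380 hashes to 10; slot 10 is free -> place at 10.
426 hashes to 7; slot 7 is free -> place at 7.
159 hashes to 10, h2=16; 10 taken -> place at 9.
179 hashes to 5; slot 5 is free -> place at 5.
625 hashes to 4; slot 4 is free -> place at 4.
489 hashes to 4, h2=10; 4 taken -> place at 14.
296 hashes to 14, h2=9; 14 taken -> place at 6.
778 hashes to 4, h2=11; 4 taken -> place at 15.
646 hashes to 3; slot 3 is free -> place at 3.
907 hashes to 10, h2=12; 10,5 taken -> place at 0.
704 hashes to 14, h2=1; 14,15 taken -> place at 16.
Table: [907, -, -, 646, 625, 179, 296, 426, -, 159, 380, -, -, -, 489, 778, 704]
Lookup 149: h=4, h2=6, probe 4,10,16,5,11 → slot 11 empty, not found.

5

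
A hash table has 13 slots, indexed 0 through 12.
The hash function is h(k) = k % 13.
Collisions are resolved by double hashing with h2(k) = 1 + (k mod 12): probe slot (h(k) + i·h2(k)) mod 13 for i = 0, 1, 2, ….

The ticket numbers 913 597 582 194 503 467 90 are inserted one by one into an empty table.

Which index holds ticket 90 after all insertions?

6

913: h=3 => slot 3
597: h=12 => slot 12
582: h=10 => slot 10
194: h=12, h2=3, probe 12,2 => slot 2
503: h=9 => slot 9
467: h=12, h2=12, probe 12,11 => slot 11
90: h=12, h2=7, probe 12,6 => slot 6
Table: [-, -, 194, 913, -, -, 90, -, -, 503, 582, 467, 597]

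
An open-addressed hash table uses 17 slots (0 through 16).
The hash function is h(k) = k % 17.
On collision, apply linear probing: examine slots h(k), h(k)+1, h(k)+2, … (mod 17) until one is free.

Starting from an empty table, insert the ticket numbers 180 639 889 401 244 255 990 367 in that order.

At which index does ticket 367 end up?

13

180: h=10 → slot 10
639: h=10, probe 10,11 → slot 11
889: h=5 → slot 5
401: h=10, probe 10,11,12 → slot 12
244: h=6 → slot 6
255: h=0 → slot 0
990: h=4 → slot 4
367: h=10, probe 10,11,12,13 → slot 13
Table: [255, -, -, -, 990, 889, 244, -, -, -, 180, 639, 401, 367, -, -, -]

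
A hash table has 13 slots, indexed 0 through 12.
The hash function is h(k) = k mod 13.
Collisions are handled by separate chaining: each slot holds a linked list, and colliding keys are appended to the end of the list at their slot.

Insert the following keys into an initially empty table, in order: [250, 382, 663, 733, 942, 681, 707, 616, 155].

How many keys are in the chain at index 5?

250 → bucket 3
382 → bucket 5
663 → bucket 0
733 → bucket 5 (collision)
942 → bucket 6
681 → bucket 5 (collision)
707 → bucket 5 (collision)
616 → bucket 5 (collision)
155 → bucket 12
Final buckets:
0: 663
1: _
2: _
3: 250
4: _
5: 382 -> 733 -> 681 -> 707 -> 616
6: 942
7: _
8: _
9: _
10: _
11: _
12: 155

5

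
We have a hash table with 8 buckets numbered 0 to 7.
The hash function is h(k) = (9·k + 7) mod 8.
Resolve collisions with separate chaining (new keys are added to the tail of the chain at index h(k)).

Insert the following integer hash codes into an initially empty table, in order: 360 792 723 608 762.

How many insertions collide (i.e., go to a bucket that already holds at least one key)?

Insert 360: h=7, bucket 7 empty → new chain.
Insert 792: h=7, bucket 7 nonempty → append to chain.
Insert 723: h=2, bucket 2 empty → new chain.
Insert 608: h=7, bucket 7 nonempty → append to chain.
Insert 762: h=1, bucket 1 empty → new chain.
Final buckets:
0: —
1: 762
2: 723
3: —
4: —
5: —
6: —
7: 360 -> 792 -> 608

2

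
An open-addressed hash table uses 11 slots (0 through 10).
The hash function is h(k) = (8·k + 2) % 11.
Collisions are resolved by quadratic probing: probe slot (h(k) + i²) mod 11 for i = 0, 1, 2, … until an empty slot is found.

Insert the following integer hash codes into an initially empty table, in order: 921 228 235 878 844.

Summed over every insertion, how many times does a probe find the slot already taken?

4

921: h=0 => slot 0
228: h=0, probe 0,1 => slot 1
235: h=1, probe 1,2 => slot 2
878: h=8 => slot 8
844: h=0, probe 0,1,4 => slot 4
Table: [921, 228, 235, —, 844, —, —, —, 878, —, —]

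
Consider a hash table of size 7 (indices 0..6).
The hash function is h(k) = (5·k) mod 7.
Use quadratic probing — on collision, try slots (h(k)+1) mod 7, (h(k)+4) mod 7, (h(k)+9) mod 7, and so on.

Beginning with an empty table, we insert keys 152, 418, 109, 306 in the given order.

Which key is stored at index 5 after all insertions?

418

152: h=4 => slot 4
418: h=4, probe 4,5 => slot 5
109: h=6 => slot 6
306: h=4, probe 4,5,1 => slot 1
Table: [., 306, ., ., 152, 418, 109]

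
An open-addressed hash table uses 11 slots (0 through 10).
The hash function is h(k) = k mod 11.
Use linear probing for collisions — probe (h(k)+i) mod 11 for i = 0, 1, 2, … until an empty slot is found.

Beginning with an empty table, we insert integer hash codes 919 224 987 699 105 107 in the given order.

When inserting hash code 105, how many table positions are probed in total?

4

919 hashes to 6; slot 6 is free => place at 6.
224 hashes to 4; slot 4 is free => place at 4.
987 hashes to 8; slot 8 is free => place at 8.
699 hashes to 6; 6 taken => place at 7.
105 hashes to 6; 6,7,8 taken => place at 9.
107 hashes to 8; 8,9 taken => place at 10.
Table: [_, _, _, _, 224, _, 919, 699, 987, 105, 107]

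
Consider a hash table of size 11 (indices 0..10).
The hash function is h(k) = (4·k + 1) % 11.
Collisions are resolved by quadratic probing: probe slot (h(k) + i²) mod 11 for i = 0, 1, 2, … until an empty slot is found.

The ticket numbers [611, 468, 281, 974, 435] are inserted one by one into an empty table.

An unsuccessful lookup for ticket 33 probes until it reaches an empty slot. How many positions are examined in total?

2

611: h=3 => slot 3
468: h=3, probe 3,4 => slot 4
281: h=3, probe 3,4,7 => slot 7
974: h=3, probe 3,4,7,1 => slot 1
435: h=3, probe 3,4,7,1,8 => slot 8
Table: [., 974, ., 611, 468, ., ., 281, 435, ., .]
Lookup 33: h=1, probe 1,2 → slot 2 empty, not found.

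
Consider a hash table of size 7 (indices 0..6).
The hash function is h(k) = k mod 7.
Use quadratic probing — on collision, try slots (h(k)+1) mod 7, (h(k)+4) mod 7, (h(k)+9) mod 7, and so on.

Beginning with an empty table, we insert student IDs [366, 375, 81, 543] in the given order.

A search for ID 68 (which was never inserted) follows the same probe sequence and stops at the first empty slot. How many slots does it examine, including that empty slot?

2

Insert 366: h=2, slot 2 empty => index 2.
Insert 375: h=4, slot 4 empty => index 4.
Insert 81: h=4, slot 4 occupied => index 5.
Insert 543: h=4, slots 4,5 occupied => index 1.
Table: [—, 543, 366, —, 375, 81, —]
Lookup 68: h=5, probe 5,6 → slot 6 empty, not found.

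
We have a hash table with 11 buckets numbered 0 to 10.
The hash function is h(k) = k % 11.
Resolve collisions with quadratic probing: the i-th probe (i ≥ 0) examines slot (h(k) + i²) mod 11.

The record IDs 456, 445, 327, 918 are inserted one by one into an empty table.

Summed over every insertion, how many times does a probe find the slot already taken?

3

456 hashes to 5; slot 5 is free => place at 5.
445 hashes to 5; 5 taken => place at 6.
327 hashes to 8; slot 8 is free => place at 8.
918 hashes to 5; 5,6 taken => place at 9.
Table: [_, _, _, _, _, 456, 445, _, 327, 918, _]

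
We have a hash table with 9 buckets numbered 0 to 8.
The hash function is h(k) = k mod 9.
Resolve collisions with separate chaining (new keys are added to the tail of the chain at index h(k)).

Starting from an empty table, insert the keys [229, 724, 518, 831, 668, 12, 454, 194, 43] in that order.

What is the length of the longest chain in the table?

3

Insert 229: h=4, bucket 4 empty → new chain.
Insert 724: h=4, bucket 4 nonempty → append to chain.
Insert 518: h=5, bucket 5 empty → new chain.
Insert 831: h=3, bucket 3 empty → new chain.
Insert 668: h=2, bucket 2 empty → new chain.
Insert 12: h=3, bucket 3 nonempty → append to chain.
Insert 454: h=4, bucket 4 nonempty → append to chain.
Insert 194: h=5, bucket 5 nonempty → append to chain.
Insert 43: h=7, bucket 7 empty → new chain.
Final buckets:
0: .
1: .
2: 668
3: 831 -> 12
4: 229 -> 724 -> 454
5: 518 -> 194
6: .
7: 43
8: .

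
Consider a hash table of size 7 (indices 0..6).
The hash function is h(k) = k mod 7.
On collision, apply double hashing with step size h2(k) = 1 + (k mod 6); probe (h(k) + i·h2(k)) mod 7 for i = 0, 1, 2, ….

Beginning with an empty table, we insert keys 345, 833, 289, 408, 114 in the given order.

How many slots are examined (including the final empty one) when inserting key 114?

345: h=2 -> slot 2
833: h=0 -> slot 0
289: h=2, h2=2, probe 2,4 -> slot 4
408: h=2, h2=1, probe 2,3 -> slot 3
114: h=2, h2=1, probe 2,3,4,5 -> slot 5
Table: [833, —, 345, 408, 289, 114, —]

4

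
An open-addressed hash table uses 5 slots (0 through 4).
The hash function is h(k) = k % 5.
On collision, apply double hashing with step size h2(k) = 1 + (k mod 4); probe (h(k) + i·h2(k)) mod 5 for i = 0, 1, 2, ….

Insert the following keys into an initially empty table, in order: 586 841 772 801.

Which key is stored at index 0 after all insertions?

801

586 hashes to 1; slot 1 is free -> place at 1.
841 hashes to 1, h2=2; 1 taken -> place at 3.
772 hashes to 2; slot 2 is free -> place at 2.
801 hashes to 1, h2=2; 1,3 taken -> place at 0.
Table: [801, 586, 772, 841, -]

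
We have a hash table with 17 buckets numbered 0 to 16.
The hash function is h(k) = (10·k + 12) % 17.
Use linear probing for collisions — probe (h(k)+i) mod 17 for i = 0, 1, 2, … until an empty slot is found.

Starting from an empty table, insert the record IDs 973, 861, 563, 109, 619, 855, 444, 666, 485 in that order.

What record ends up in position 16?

619

973: h=1 => slot 1
861: h=3 => slot 3
563: h=15 => slot 15
109: h=14 => slot 14
619: h=14, probe 14,15,16 => slot 16
855: h=11 => slot 11
444: h=15, probe 15,16,0 => slot 0
666: h=8 => slot 8
485: h=0, probe 0,1,2 => slot 2
Table: [444, 973, 485, 861, ∅, ∅, ∅, ∅, 666, ∅, ∅, 855, ∅, ∅, 109, 563, 619]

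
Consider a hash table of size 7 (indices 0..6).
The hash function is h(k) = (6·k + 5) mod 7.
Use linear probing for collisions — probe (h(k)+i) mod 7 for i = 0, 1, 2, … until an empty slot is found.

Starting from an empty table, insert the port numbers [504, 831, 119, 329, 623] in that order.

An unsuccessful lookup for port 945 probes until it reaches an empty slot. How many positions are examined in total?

6

504 hashes to 5; slot 5 is free → place at 5.
831 hashes to 0; slot 0 is free → place at 0.
119 hashes to 5; 5 taken → place at 6.
329 hashes to 5; 5,6,0 taken → place at 1.
623 hashes to 5; 5,6,0,1 taken → place at 2.
Table: [831, 329, 623, -, -, 504, 119]
Lookup 945: h=5, probe 5,6,0,1,2,3 → slot 3 empty, not found.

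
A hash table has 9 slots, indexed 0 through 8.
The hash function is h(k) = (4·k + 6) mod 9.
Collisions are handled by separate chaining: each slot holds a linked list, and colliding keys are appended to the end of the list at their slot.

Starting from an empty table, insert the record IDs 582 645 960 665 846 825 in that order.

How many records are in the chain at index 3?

4

Insert 582: h=3, bucket 3 empty → new chain.
Insert 645: h=3, bucket 3 nonempty → append to chain.
Insert 960: h=3, bucket 3 nonempty → append to chain.
Insert 665: h=2, bucket 2 empty → new chain.
Insert 846: h=6, bucket 6 empty → new chain.
Insert 825: h=3, bucket 3 nonempty → append to chain.
Final buckets:
0: -
1: -
2: 665
3: 582 -> 645 -> 960 -> 825
4: -
5: -
6: 846
7: -
8: -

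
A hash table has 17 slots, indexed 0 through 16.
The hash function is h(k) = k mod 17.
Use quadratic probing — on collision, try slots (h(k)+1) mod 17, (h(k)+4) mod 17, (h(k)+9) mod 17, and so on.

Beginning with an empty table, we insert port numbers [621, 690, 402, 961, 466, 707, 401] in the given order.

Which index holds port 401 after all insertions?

Insert 621: h=9, slot 9 empty -> index 9.
Insert 690: h=10, slot 10 empty -> index 10.
Insert 402: h=11, slot 11 empty -> index 11.
Insert 961: h=9, slots 9,10 occupied -> index 13.
Insert 466: h=7, slot 7 empty -> index 7.
Insert 707: h=10, slots 10,11 occupied -> index 14.
Insert 401: h=10, slots 10,11,14 occupied -> index 2.
Table: [—, —, 401, —, —, —, —, 466, —, 621, 690, 402, —, 961, 707, —, —]

2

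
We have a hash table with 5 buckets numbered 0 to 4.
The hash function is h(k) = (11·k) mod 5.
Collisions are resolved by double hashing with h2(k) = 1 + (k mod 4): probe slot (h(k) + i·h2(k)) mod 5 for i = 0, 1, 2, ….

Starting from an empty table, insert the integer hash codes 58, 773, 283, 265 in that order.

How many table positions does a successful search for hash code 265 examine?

58: h=3 => slot 3
773: h=3, h2=2, probe 3,0 => slot 0
283: h=3, h2=4, probe 3,2 => slot 2
265: h=0, h2=2, probe 0,2,4 => slot 4
Table: [773, ., 283, 58, 265]
Lookup 265: h=0, h2=2, probe 0,2,4 → found at 4.

3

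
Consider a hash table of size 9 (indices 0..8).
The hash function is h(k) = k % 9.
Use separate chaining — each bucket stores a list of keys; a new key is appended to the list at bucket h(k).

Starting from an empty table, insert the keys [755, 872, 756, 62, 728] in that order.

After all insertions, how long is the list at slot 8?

755 -> bucket 8
872 -> bucket 8 (collision)
756 -> bucket 0
62 -> bucket 8 (collision)
728 -> bucket 8 (collision)
Final buckets:
0: 756
1: ∅
2: ∅
3: ∅
4: ∅
5: ∅
6: ∅
7: ∅
8: 755 -> 872 -> 62 -> 728

4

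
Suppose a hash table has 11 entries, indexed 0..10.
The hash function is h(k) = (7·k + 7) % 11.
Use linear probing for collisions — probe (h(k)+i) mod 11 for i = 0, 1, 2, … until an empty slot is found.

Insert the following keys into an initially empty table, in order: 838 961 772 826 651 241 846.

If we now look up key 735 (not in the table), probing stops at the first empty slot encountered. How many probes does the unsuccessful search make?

3

Insert 838: h=10, slot 10 empty => index 10.
Insert 961: h=2, slot 2 empty => index 2.
Insert 772: h=10, slot 10 occupied => index 0.
Insert 826: h=3, slot 3 empty => index 3.
Insert 651: h=10, slots 10,0 occupied => index 1.
Insert 241: h=0, slots 0,1,2,3 occupied => index 4.
Insert 846: h=0, slots 0,1,2,3,4 occupied => index 5.
Table: [772, 651, 961, 826, 241, 846, ∅, ∅, ∅, ∅, 838]
Lookup 735: h=4, probe 4,5,6 → slot 6 empty, not found.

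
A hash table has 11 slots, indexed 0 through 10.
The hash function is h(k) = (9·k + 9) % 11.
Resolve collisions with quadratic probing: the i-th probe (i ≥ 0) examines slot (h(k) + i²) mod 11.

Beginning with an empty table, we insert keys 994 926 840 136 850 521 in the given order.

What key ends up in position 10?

Insert 994: h=1, slot 1 empty => index 1.
Insert 926: h=5, slot 5 empty => index 5.
Insert 840: h=1, slot 1 occupied => index 2.
Insert 136: h=1, slots 1,2,5 occupied => index 10.
Insert 850: h=3, slot 3 empty => index 3.
Insert 521: h=1, slots 1,2,5,10 occupied => index 6.
Table: [_, 994, 840, 850, _, 926, 521, _, _, _, 136]

136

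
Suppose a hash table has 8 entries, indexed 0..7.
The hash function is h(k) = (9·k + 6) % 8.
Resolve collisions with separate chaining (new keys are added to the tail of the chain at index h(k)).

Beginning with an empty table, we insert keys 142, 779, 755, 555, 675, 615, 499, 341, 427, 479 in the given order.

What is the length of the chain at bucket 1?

Insert 142: h=4, bucket 4 empty -> new chain.
Insert 779: h=1, bucket 1 empty -> new chain.
Insert 755: h=1, bucket 1 nonempty -> append to chain.
Insert 555: h=1, bucket 1 nonempty -> append to chain.
Insert 675: h=1, bucket 1 nonempty -> append to chain.
Insert 615: h=5, bucket 5 empty -> new chain.
Insert 499: h=1, bucket 1 nonempty -> append to chain.
Insert 341: h=3, bucket 3 empty -> new chain.
Insert 427: h=1, bucket 1 nonempty -> append to chain.
Insert 479: h=5, bucket 5 nonempty -> append to chain.
Final buckets:
0: -
1: 779 -> 755 -> 555 -> 675 -> 499 -> 427
2: -
3: 341
4: 142
5: 615 -> 479
6: -
7: -

6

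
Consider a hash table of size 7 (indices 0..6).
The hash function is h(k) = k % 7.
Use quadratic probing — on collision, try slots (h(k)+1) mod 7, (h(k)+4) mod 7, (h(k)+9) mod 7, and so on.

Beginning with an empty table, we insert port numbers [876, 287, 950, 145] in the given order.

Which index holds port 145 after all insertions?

6

876: h=1 → slot 1
287: h=0 → slot 0
950: h=5 → slot 5
145: h=5, probe 5,6 → slot 6
Table: [287, 876, ., ., ., 950, 145]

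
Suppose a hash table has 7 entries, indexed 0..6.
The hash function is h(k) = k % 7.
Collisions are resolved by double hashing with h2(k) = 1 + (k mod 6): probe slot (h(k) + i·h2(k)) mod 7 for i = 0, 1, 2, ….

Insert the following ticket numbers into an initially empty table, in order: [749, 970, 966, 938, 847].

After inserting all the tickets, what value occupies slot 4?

749 hashes to 0; slot 0 is free -> place at 0.
970 hashes to 4; slot 4 is free -> place at 4.
966 hashes to 0, h2=1; 0 taken -> place at 1.
938 hashes to 0, h2=3; 0 taken -> place at 3.
847 hashes to 0, h2=2; 0 taken -> place at 2.
Table: [749, 966, 847, 938, 970, -, -]

970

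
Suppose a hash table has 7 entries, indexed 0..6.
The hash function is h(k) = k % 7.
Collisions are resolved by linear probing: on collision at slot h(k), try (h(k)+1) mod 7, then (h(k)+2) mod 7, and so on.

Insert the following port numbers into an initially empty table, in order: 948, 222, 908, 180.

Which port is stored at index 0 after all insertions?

180

948: h=3 → slot 3
222: h=5 → slot 5
908: h=5, probe 5,6 → slot 6
180: h=5, probe 5,6,0 → slot 0
Table: [180, _, _, 948, _, 222, 908]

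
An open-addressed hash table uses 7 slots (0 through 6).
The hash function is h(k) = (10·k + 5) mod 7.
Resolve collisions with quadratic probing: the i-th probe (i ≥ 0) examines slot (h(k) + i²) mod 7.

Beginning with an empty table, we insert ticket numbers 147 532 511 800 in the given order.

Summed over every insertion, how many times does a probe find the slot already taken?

3

147 hashes to 5; slot 5 is free -> place at 5.
532 hashes to 5; 5 taken -> place at 6.
511 hashes to 5; 5,6 taken -> place at 2.
800 hashes to 4; slot 4 is free -> place at 4.
Table: [-, -, 511, -, 800, 147, 532]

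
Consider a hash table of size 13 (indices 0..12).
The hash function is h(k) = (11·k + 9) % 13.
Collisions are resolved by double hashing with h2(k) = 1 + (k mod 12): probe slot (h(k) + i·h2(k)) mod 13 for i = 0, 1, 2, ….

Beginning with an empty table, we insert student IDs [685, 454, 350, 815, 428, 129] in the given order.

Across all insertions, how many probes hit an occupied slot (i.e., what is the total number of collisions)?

4

Insert 685: h=4, slot 4 empty → index 4.
Insert 454: h=11, slot 11 empty → index 11.
Insert 350: h=11, h2=3, slot 11 occupied → index 1.
Insert 815: h=4, h2=12, slot 4 occupied → index 3.
Insert 428: h=11, h2=9, slot 11 occupied → index 7.
Insert 129: h=11, h2=10, slot 11 occupied → index 8.
Table: [., 350, ., 815, 685, ., ., 428, 129, ., ., 454, .]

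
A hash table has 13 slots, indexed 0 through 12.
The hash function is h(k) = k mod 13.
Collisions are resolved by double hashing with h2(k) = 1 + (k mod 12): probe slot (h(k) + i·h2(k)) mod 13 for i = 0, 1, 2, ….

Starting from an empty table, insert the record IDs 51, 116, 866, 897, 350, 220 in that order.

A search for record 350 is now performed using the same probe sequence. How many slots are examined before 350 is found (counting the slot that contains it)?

2

51 hashes to 12; slot 12 is free => place at 12.
116 hashes to 12, h2=9; 12 taken => place at 8.
866 hashes to 8, h2=3; 8 taken => place at 11.
897 hashes to 0; slot 0 is free => place at 0.
350 hashes to 12, h2=3; 12 taken => place at 2.
220 hashes to 12, h2=5; 12 taken => place at 4.
Table: [897, ., 350, ., 220, ., ., ., 116, ., ., 866, 51]
Lookup 350: h=12, h2=3, probe 12,2 → found at 2.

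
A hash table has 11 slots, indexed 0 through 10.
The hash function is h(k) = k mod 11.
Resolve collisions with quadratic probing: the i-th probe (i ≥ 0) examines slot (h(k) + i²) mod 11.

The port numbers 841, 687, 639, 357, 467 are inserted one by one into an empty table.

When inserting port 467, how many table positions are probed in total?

4

841: h=5 -> slot 5
687: h=5, probe 5,6 -> slot 6
639: h=1 -> slot 1
357: h=5, probe 5,6,9 -> slot 9
467: h=5, probe 5,6,9,3 -> slot 3
Table: [∅, 639, ∅, 467, ∅, 841, 687, ∅, ∅, 357, ∅]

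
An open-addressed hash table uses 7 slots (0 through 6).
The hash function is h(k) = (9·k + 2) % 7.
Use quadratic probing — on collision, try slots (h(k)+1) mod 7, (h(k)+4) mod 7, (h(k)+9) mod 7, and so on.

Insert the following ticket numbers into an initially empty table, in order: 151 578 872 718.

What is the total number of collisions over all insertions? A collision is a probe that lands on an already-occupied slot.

6

151: h=3 -> slot 3
578: h=3, probe 3,4 -> slot 4
872: h=3, probe 3,4,0 -> slot 0
718: h=3, probe 3,4,0,5 -> slot 5
Table: [872, ., ., 151, 578, 718, .]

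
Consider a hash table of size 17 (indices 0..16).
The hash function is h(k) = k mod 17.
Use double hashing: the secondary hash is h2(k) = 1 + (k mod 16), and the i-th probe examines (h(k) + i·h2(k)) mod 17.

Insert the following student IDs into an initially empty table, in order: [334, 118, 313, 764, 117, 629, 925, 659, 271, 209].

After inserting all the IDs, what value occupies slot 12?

764

Insert 334: h=11, slot 11 empty → index 11.
Insert 118: h=16, slot 16 empty → index 16.
Insert 313: h=7, slot 7 empty → index 7.
Insert 764: h=16, h2=13, slot 16 occupied → index 12.
Insert 117: h=15, slot 15 empty → index 15.
Insert 629: h=0, slot 0 empty → index 0.
Insert 925: h=7, h2=14, slot 7 occupied → index 4.
Insert 659: h=13, slot 13 empty → index 13.
Insert 271: h=16, h2=16, slots 16,15 occupied → index 14.
Insert 209: h=5, slot 5 empty → index 5.
Table: [629, ., ., ., 925, 209, ., 313, ., ., ., 334, 764, 659, 271, 117, 118]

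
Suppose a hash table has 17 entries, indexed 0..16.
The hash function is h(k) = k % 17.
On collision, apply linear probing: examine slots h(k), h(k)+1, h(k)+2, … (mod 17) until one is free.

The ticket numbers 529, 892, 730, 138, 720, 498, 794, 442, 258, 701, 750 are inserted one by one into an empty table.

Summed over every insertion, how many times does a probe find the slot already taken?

12

Insert 529: h=2, slot 2 empty -> index 2.
Insert 892: h=8, slot 8 empty -> index 8.
Insert 730: h=16, slot 16 empty -> index 16.
Insert 138: h=2, slot 2 occupied -> index 3.
Insert 720: h=6, slot 6 empty -> index 6.
Insert 498: h=5, slot 5 empty -> index 5.
Insert 794: h=12, slot 12 empty -> index 12.
Insert 442: h=0, slot 0 empty -> index 0.
Insert 258: h=3, slot 3 occupied -> index 4.
Insert 701: h=4, slots 4,5,6 occupied -> index 7.
Insert 750: h=2, slots 2,3,4,5,6,7,8 occupied -> index 9.
Table: [442, _, 529, 138, 258, 498, 720, 701, 892, 750, _, _, 794, _, _, _, 730]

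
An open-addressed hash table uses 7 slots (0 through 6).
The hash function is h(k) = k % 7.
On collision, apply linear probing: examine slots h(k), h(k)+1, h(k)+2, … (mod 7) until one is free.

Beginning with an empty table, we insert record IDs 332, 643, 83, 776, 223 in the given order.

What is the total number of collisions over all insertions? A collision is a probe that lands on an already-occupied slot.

6

Insert 332: h=3, slot 3 empty -> index 3.
Insert 643: h=6, slot 6 empty -> index 6.
Insert 83: h=6, slot 6 occupied -> index 0.
Insert 776: h=6, slots 6,0 occupied -> index 1.
Insert 223: h=6, slots 6,0,1 occupied -> index 2.
Table: [83, 776, 223, 332, ., ., 643]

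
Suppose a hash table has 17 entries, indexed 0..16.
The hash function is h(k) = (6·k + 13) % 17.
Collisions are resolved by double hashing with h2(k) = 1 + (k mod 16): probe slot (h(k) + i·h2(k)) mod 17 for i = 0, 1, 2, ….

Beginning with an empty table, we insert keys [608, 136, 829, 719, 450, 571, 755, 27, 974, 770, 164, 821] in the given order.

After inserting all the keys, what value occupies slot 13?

136

Insert 608: h=6, slot 6 empty => index 6.
Insert 136: h=13, slot 13 empty => index 13.
Insert 829: h=6, h2=14, slot 6 occupied => index 3.
Insert 719: h=9, slot 9 empty => index 9.
Insert 450: h=10, slot 10 empty => index 10.
Insert 571: h=5, slot 5 empty => index 5.
Insert 755: h=4, slot 4 empty => index 4.
Insert 27: h=5, h2=12, slot 5 occupied => index 0.
Insert 974: h=9, h2=15, slot 9 occupied => index 7.
Insert 770: h=9, h2=3, slot 9 occupied => index 12.
Insert 164: h=11, slot 11 empty => index 11.
Insert 821: h=9, h2=6, slot 9 occupied => index 15.
Table: [27, ∅, ∅, 829, 755, 571, 608, 974, ∅, 719, 450, 164, 770, 136, ∅, 821, ∅]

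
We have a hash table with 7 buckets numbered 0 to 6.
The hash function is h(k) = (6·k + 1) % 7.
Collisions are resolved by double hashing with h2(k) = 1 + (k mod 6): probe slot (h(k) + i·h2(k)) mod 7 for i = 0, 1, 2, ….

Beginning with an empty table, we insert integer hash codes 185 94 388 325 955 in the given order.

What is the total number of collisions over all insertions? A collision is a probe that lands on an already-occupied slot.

6

185: h=5 → slot 5
94: h=5, h2=5, probe 5,3 → slot 3
388: h=5, h2=5, probe 5,3,1 → slot 1
325: h=5, h2=2, probe 5,0 → slot 0
955: h=5, h2=2, probe 5,0,2 → slot 2
Table: [325, 388, 955, 94, -, 185, -]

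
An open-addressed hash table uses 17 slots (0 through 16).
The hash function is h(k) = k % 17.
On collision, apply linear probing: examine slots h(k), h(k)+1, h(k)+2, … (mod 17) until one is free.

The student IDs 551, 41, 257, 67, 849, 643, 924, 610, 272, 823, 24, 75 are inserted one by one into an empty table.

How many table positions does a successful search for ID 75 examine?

551 hashes to 7; slot 7 is free -> place at 7.
41 hashes to 7; 7 taken -> place at 8.
257 hashes to 2; slot 2 is free -> place at 2.
67 hashes to 16; slot 16 is free -> place at 16.
849 hashes to 16; 16 taken -> place at 0.
643 hashes to 14; slot 14 is free -> place at 14.
924 hashes to 6; slot 6 is free -> place at 6.
610 hashes to 15; slot 15 is free -> place at 15.
272 hashes to 0; 0 taken -> place at 1.
823 hashes to 7; 7,8 taken -> place at 9.
24 hashes to 7; 7,8,9 taken -> place at 10.
75 hashes to 7; 7,8,9,10 taken -> place at 11.
Table: [849, 272, 257, ∅, ∅, ∅, 924, 551, 41, 823, 24, 75, ∅, ∅, 643, 610, 67]
Lookup 75: h=7, probe 7,8,9,10,11 → found at 11.

5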